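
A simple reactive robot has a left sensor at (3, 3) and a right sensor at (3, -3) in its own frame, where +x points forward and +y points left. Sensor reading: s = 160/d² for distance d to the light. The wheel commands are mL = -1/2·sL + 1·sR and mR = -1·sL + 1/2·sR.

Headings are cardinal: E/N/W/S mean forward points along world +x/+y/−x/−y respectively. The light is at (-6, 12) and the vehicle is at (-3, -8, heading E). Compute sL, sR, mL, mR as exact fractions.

left sensor world pos  = (0, -5); dL² = 325
right sensor world pos = (0, -11); dR² = 565
sL = 160/325 = 32/65
sR = 160/565 = 32/113
mL = -1/2·sL + 1·sR = 272/7345
mR = -1·sL + 1/2·sR = -2576/7345

32/65 32/113 272/7345 -2576/7345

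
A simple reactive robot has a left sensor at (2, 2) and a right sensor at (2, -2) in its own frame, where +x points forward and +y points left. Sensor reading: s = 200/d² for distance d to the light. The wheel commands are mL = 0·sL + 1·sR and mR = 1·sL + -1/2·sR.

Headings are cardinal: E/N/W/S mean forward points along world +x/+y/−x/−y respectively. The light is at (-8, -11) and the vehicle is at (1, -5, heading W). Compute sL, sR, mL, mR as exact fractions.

left sensor world pos  = (-1, -7); dL² = 65
right sensor world pos = (-1, -3); dR² = 113
sL = 200/65 = 40/13
sR = 200/113 = 200/113
mL = 0·sL + 1·sR = 200/113
mR = 1·sL + -1/2·sR = 3220/1469

40/13 200/113 200/113 3220/1469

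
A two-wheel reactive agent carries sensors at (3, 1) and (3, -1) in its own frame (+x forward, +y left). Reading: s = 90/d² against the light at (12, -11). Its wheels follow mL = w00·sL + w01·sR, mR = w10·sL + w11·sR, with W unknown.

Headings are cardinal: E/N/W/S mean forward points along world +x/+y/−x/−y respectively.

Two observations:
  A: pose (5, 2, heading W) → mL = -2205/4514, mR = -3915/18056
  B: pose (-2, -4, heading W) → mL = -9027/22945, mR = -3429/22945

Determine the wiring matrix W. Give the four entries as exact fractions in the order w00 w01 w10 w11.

-1/2 -1 -1 1/2

obs A: pose=(5,2,W) → sL=45/122, sR=45/148, mL=-2205/4514, mR=-3915/18056
obs B: pose=(-2,-4,W) → sL=18/65, sR=90/353, mL=-9027/22945, mR=-3429/22945
sensor matrix S = [[45/122, 45/148], [18/65, 90/353]]; det S = 203877/20714746
solve [mL_A; mL_B] = S·[w00; w01] and [mR_A; mR_B] = S·[w10; w11]:
  w00 = -1/2, w01 = -1, w10 = -1, w11 = 1/2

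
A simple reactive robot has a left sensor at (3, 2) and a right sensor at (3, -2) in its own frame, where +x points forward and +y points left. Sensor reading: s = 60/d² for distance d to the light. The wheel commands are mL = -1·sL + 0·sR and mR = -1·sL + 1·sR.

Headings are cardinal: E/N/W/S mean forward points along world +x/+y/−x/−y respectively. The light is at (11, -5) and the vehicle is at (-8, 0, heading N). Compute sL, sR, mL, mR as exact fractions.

12/101 60/353 -12/101 1824/35653

left sensor world pos  = (-10, 3); dL² = 505
right sensor world pos = (-6, 3); dR² = 353
sL = 60/505 = 12/101
sR = 60/353 = 60/353
mL = -1·sL + 0·sR = -12/101
mR = -1·sL + 1·sR = 1824/35653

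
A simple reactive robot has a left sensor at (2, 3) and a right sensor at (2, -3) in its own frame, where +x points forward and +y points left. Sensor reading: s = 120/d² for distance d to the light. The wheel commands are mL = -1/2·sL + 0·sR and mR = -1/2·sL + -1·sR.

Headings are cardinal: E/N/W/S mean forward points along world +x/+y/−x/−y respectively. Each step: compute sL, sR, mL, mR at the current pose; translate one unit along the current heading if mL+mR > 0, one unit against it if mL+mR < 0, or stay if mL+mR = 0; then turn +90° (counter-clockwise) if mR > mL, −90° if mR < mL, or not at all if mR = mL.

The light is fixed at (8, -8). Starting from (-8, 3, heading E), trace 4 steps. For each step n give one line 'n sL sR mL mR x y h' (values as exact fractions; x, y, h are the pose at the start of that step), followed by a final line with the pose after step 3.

n=0: pose=(-8,3,E); sL=15/49, sR=6/13; mL=-15/98, mR=-783/1274; mL+mR=-489/637 → advance -1; mR−mL=-6/13 → turn -1·90°
n=1: pose=(-9,3,S); sL=120/277, sR=120/481; mL=-60/277, mR=-62100/133237; mL+mR=-90960/133237 → advance -1; mR−mL=-120/481 → turn -1·90°
n=2: pose=(-9,4,W); sL=60/221, sR=60/293; mL=-30/221, mR=-22050/64753; mL+mR=-30840/64753 → advance -1; mR−mL=-60/293 → turn -1·90°
n=3: pose=(-8,4,N); sL=120/557, sR=24/73; mL=-60/557, mR=-17748/40661; mL+mR=-22128/40661 → advance -1; mR−mL=-24/73 → turn -1·90°

0 15/49 6/13 -15/98 -783/1274 -8 3 E
1 120/277 120/481 -60/277 -62100/133237 -9 3 S
2 60/221 60/293 -30/221 -22050/64753 -9 4 W
3 120/557 24/73 -60/557 -17748/40661 -8 4 N
final -8 3 E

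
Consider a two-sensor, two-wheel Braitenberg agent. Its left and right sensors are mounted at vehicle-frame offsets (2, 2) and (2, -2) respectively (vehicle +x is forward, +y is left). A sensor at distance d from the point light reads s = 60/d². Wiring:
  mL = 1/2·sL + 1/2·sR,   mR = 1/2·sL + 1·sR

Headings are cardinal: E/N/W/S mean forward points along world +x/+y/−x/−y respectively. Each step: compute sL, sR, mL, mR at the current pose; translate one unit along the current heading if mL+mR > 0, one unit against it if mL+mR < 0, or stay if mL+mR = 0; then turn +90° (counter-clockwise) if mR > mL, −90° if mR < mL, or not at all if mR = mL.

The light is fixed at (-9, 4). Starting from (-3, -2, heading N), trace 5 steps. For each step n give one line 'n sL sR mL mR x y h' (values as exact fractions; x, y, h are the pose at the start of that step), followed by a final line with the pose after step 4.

0 15/8 3/4 21/16 27/16 -3 -2 N
1 12/13 12/5 108/65 186/65 -3 -1 W
2 30/49 30/29 1170/1421 1905/1421 -4 -1 S
3 12/13 60/113 1068/1469 1458/1469 -4 -2 E
4 15/8 3/4 21/16 27/16 -3 -2 N
final -3 -1 W

n=0: pose=(-3,-2,N); sL=15/8, sR=3/4; mL=21/16, mR=27/16; mL+mR=3 → advance +1; mR−mL=3/8 → turn +1·90°
n=1: pose=(-3,-1,W); sL=12/13, sR=12/5; mL=108/65, mR=186/65; mL+mR=294/65 → advance +1; mR−mL=6/5 → turn +1·90°
n=2: pose=(-4,-1,S); sL=30/49, sR=30/29; mL=1170/1421, mR=1905/1421; mL+mR=3075/1421 → advance +1; mR−mL=15/29 → turn +1·90°
n=3: pose=(-4,-2,E); sL=12/13, sR=60/113; mL=1068/1469, mR=1458/1469; mL+mR=2526/1469 → advance +1; mR−mL=30/113 → turn +1·90°
n=4: pose=(-3,-2,N); sL=15/8, sR=3/4; mL=21/16, mR=27/16; mL+mR=3 → advance +1; mR−mL=3/8 → turn +1·90°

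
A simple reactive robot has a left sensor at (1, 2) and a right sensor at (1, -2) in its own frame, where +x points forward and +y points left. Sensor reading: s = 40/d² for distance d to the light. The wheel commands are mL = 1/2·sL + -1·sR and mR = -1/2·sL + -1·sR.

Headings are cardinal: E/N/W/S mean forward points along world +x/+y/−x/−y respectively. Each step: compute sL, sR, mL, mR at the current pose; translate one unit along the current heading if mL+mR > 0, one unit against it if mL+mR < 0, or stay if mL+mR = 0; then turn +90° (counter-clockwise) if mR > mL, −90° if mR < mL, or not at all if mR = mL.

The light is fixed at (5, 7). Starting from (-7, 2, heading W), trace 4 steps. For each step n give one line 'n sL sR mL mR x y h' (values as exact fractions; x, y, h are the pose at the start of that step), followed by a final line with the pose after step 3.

n=0: pose=(-7,2,W); sL=20/109, sR=20/89; mL=-1290/9701, mR=-3070/9701; mL+mR=-40/89 → advance -1; mR−mL=-20/109 → turn -1·90°
n=1: pose=(-6,2,N); sL=8/37, sR=40/97; mL=-1092/3589, mR=-1868/3589; mL+mR=-80/97 → advance -1; mR−mL=-8/37 → turn -1·90°
n=2: pose=(-6,1,E); sL=10/29, sR=10/41; mL=-85/1189, mR=-495/1189; mL+mR=-20/41 → advance -1; mR−mL=-10/29 → turn -1·90°
n=3: pose=(-7,1,S); sL=40/149, sR=8/49; mL=-212/7301, mR=-2172/7301; mL+mR=-16/49 → advance -1; mR−mL=-40/149 → turn -1·90°

0 20/109 20/89 -1290/9701 -3070/9701 -7 2 W
1 8/37 40/97 -1092/3589 -1868/3589 -6 2 N
2 10/29 10/41 -85/1189 -495/1189 -6 1 E
3 40/149 8/49 -212/7301 -2172/7301 -7 1 S
final -7 2 W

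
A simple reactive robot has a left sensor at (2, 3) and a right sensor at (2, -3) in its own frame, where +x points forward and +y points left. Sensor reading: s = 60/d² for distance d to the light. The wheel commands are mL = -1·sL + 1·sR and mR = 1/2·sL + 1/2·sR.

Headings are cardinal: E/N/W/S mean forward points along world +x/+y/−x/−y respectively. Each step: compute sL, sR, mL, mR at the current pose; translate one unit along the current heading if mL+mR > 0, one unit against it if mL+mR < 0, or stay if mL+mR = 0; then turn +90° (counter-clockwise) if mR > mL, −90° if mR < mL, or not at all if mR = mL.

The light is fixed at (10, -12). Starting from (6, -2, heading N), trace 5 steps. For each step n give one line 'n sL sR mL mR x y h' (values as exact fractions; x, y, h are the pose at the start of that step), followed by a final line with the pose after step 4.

n=0: pose=(6,-2,N); sL=60/193, sR=12/29; mL=576/5597, mR=2028/5597; mL+mR=2604/5597 → advance +1; mR−mL=1452/5597 → turn +1·90°
n=1: pose=(6,-1,W); sL=3/5, sR=15/58; mL=-99/290, mR=249/580; mL+mR=51/580 → advance +1; mR−mL=447/580 → turn +1·90°
n=2: pose=(5,-1,S); sL=12/17, sR=12/29; mL=-144/493, mR=276/493; mL+mR=132/493 → advance +1; mR−mL=420/493 → turn +1·90°
n=3: pose=(5,-2,E); sL=30/89, sR=30/29; mL=1800/2581, mR=1770/2581; mL+mR=3570/2581 → advance +1; mR−mL=-30/2581 → turn -1·90°
n=4: pose=(6,-2,S); sL=12/13, sR=60/113; mL=-576/1469, mR=1068/1469; mL+mR=492/1469 → advance +1; mR−mL=1644/1469 → turn +1·90°

0 60/193 12/29 576/5597 2028/5597 6 -2 N
1 3/5 15/58 -99/290 249/580 6 -1 W
2 12/17 12/29 -144/493 276/493 5 -1 S
3 30/89 30/29 1800/2581 1770/2581 5 -2 E
4 12/13 60/113 -576/1469 1068/1469 6 -2 S
final 6 -3 E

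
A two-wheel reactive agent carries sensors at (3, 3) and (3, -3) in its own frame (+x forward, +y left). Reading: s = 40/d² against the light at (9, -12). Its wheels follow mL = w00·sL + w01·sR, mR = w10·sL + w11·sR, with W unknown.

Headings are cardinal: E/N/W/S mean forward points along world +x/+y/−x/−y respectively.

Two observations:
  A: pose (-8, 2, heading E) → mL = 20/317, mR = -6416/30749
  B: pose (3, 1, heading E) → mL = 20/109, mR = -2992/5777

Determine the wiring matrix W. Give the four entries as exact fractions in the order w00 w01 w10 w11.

obs A: pose=(-8,2,E) → sL=8/97, sR=40/317, mL=20/317, mR=-6416/30749
obs B: pose=(3,1,E) → sL=8/53, sR=40/109, mL=20/109, mR=-2992/5777
sensor matrix S = [[8/97, 40/317], [8/53, 40/109]]; det S = 1992960/177636973
solve [mL_A; mL_B] = S·[w00; w01] and [mR_A; mR_B] = S·[w10; w11]:
  w00 = 0, w01 = 1/2, w10 = -1, w11 = -1

0 1/2 -1 -1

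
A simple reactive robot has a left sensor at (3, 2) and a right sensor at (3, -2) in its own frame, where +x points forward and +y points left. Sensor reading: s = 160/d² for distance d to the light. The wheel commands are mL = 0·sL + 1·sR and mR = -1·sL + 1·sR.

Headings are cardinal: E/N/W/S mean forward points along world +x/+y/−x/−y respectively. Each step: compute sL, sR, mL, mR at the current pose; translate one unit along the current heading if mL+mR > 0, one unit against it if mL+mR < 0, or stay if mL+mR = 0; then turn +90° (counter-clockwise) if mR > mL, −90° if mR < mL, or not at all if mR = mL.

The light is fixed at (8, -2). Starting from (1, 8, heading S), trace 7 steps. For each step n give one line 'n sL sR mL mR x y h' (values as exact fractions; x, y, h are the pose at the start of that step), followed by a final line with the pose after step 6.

0 80/37 16/13 16/13 -448/481 1 8 S
1 160/149 160/221 160/221 -11520/32929 1 7 W
2 40/61 8/9 8/9 128/549 0 7 N
3 160/169 160/89 160/89 12800/15041 0 8 E
4 80/37 16/13 16/13 -448/481 1 8 S
5 160/149 160/221 160/221 -11520/32929 1 7 W
6 40/61 8/9 8/9 128/549 0 7 N
final 0 8 E

n=0: pose=(1,8,S); sL=80/37, sR=16/13; mL=16/13, mR=-448/481; mL+mR=144/481 → advance +1; mR−mL=-80/37 → turn -1·90°
n=1: pose=(1,7,W); sL=160/149, sR=160/221; mL=160/221, mR=-11520/32929; mL+mR=12320/32929 → advance +1; mR−mL=-160/149 → turn -1·90°
n=2: pose=(0,7,N); sL=40/61, sR=8/9; mL=8/9, mR=128/549; mL+mR=616/549 → advance +1; mR−mL=-40/61 → turn -1·90°
n=3: pose=(0,8,E); sL=160/169, sR=160/89; mL=160/89, mR=12800/15041; mL+mR=39840/15041 → advance +1; mR−mL=-160/169 → turn -1·90°
n=4: pose=(1,8,S); sL=80/37, sR=16/13; mL=16/13, mR=-448/481; mL+mR=144/481 → advance +1; mR−mL=-80/37 → turn -1·90°
n=5: pose=(1,7,W); sL=160/149, sR=160/221; mL=160/221, mR=-11520/32929; mL+mR=12320/32929 → advance +1; mR−mL=-160/149 → turn -1·90°
n=6: pose=(0,7,N); sL=40/61, sR=8/9; mL=8/9, mR=128/549; mL+mR=616/549 → advance +1; mR−mL=-40/61 → turn -1·90°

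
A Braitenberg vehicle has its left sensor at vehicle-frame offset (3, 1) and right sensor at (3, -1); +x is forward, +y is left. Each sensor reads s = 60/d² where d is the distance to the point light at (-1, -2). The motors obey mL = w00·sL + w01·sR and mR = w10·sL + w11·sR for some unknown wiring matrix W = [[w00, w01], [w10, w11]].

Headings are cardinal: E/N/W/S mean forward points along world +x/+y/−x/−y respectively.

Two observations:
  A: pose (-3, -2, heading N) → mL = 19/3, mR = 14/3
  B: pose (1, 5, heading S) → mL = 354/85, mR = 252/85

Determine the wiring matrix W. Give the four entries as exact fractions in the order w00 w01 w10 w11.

1 1/2 1/2 1/2

obs A: pose=(-3,-2,N) → sL=10/3, sR=6, mL=19/3, mR=14/3
obs B: pose=(1,5,S) → sL=12/5, sR=60/17, mL=354/85, mR=252/85
sensor matrix S = [[10/3, 6], [12/5, 60/17]]; det S = -224/85
solve [mL_A; mL_B] = S·[w00; w01] and [mR_A; mR_B] = S·[w10; w11]:
  w00 = 1, w01 = 1/2, w10 = 1/2, w11 = 1/2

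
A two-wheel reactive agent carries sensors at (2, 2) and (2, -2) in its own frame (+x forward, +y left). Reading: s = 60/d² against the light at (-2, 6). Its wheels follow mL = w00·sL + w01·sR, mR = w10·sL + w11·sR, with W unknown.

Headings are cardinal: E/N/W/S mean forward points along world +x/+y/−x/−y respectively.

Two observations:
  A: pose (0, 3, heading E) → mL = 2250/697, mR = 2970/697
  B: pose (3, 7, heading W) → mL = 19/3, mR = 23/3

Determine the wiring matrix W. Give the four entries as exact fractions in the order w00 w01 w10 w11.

obs A: pose=(0,3,E) → sL=60/17, sR=60/41, mL=2250/697, mR=2970/697
obs B: pose=(3,7,W) → sL=6, sR=10/3, mL=19/3, mR=23/3
sensor matrix S = [[60/17, 60/41], [6, 10/3]]; det S = 2080/697
solve [mL_A; mL_B] = S·[w00; w01] and [mR_A; mR_B] = S·[w10; w11]:
  w00 = 1/2, w01 = 1, w10 = 1, w11 = 1/2

1/2 1 1 1/2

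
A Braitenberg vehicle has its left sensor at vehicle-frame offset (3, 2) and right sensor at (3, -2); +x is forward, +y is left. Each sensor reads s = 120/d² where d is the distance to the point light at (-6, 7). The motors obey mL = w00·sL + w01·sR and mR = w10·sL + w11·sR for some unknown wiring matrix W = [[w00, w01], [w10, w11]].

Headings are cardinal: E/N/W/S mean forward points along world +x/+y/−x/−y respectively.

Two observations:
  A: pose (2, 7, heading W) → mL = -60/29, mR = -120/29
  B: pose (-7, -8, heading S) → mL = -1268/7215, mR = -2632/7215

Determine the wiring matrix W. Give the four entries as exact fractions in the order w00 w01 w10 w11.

1/2 -1 -1/2 -1/2

obs A: pose=(2,7,W) → sL=120/29, sR=120/29, mL=-60/29, mR=-120/29
obs B: pose=(-7,-8,S) → sL=24/65, sR=40/111, mL=-1268/7215, mR=-2632/7215
sensor matrix S = [[120/29, 120/29], [24/65, 40/111]]; det S = -512/13949
solve [mL_A; mL_B] = S·[w00; w01] and [mR_A; mR_B] = S·[w10; w11]:
  w00 = 1/2, w01 = -1, w10 = -1/2, w11 = -1/2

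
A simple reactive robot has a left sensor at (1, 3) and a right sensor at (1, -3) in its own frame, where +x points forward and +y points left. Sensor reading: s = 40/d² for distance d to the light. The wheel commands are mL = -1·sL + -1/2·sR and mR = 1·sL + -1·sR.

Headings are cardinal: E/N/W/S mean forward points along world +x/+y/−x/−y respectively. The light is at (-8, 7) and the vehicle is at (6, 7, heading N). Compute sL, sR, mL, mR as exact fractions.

left sensor world pos  = (3, 8); dL² = 122
right sensor world pos = (9, 8); dR² = 290
sL = 40/122 = 20/61
sR = 40/290 = 4/29
mL = -1·sL + -1/2·sR = -702/1769
mR = 1·sL + -1·sR = 336/1769

20/61 4/29 -702/1769 336/1769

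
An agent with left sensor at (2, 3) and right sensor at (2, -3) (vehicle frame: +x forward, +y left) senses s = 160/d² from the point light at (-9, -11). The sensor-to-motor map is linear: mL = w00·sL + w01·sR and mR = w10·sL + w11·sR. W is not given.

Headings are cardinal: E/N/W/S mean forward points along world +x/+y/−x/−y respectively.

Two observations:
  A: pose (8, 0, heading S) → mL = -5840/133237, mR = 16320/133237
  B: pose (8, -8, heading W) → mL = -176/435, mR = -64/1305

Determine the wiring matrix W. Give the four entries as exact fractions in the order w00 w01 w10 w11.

-1 1/2 -1/2 1/2

obs A: pose=(8,0,S) → sL=160/481, sR=160/277, mL=-5840/133237, mR=16320/133237
obs B: pose=(8,-8,W) → sL=32/45, sR=160/261, mL=-176/435, mR=-64/1305
sensor matrix S = [[160/481, 160/277], [32/45, 160/261]]; det S = -7192576/34774857
solve [mL_A; mL_B] = S·[w00; w01] and [mR_A; mR_B] = S·[w10; w11]:
  w00 = -1, w01 = 1/2, w10 = -1/2, w11 = 1/2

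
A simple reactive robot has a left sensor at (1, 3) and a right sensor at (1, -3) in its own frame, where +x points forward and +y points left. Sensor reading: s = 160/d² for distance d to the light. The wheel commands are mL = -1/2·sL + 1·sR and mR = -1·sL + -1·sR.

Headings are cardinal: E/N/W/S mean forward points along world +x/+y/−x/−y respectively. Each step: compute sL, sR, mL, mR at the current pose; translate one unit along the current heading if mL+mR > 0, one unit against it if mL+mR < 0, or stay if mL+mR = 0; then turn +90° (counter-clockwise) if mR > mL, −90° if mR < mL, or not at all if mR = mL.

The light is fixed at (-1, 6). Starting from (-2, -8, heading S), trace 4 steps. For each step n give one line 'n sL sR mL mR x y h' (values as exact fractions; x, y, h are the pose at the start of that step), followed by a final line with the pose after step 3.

0 160/229 160/241 17360/55189 -75200/55189 -2 -8 S
1 8/13 20/13 16/13 -28/13 -2 -7 W
2 160/153 160/153 80/153 -320/153 -1 -7 N
3 80/61 16/29 -184/1769 -3296/1769 -1 -8 E
final -2 -8 S

n=0: pose=(-2,-8,S); sL=160/229, sR=160/241; mL=17360/55189, mR=-75200/55189; mL+mR=-240/229 → advance -1; mR−mL=-92560/55189 → turn -1·90°
n=1: pose=(-2,-7,W); sL=8/13, sR=20/13; mL=16/13, mR=-28/13; mL+mR=-12/13 → advance -1; mR−mL=-44/13 → turn -1·90°
n=2: pose=(-1,-7,N); sL=160/153, sR=160/153; mL=80/153, mR=-320/153; mL+mR=-80/51 → advance -1; mR−mL=-400/153 → turn -1·90°
n=3: pose=(-1,-8,E); sL=80/61, sR=16/29; mL=-184/1769, mR=-3296/1769; mL+mR=-120/61 → advance -1; mR−mL=-3112/1769 → turn -1·90°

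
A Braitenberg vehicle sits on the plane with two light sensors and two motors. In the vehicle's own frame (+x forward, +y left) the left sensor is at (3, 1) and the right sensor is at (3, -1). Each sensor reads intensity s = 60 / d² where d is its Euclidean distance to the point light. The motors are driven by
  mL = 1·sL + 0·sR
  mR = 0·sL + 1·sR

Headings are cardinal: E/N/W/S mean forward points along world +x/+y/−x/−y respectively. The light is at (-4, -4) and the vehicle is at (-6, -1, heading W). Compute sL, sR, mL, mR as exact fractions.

60/29 60/41 60/29 60/41

left sensor world pos  = (-9, -2); dL² = 29
right sensor world pos = (-9, 0); dR² = 41
sL = 60/29 = 60/29
sR = 60/41 = 60/41
mL = 1·sL + 0·sR = 60/29
mR = 0·sL + 1·sR = 60/41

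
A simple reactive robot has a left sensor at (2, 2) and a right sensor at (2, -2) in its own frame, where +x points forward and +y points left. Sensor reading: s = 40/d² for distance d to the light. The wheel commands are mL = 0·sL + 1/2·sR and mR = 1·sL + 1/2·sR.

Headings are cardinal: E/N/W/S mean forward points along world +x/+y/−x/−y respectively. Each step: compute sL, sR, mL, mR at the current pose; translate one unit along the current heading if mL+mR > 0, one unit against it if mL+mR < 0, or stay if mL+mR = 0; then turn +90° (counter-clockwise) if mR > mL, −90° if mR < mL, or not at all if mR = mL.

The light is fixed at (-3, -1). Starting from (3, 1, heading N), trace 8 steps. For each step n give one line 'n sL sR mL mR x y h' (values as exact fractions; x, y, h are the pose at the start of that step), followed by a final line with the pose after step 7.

0 5/4 1/2 1/4 3/2 3 1 N
1 40/17 40/41 20/41 1980/697 3 2 W
2 4/5 4 2 14/5 2 2 S
3 8/13 40/49 20/49 652/637 2 1 E
4 5/4 1/2 1/4 3/2 3 1 N
5 40/17 40/41 20/41 1980/697 3 2 W
6 4/5 4 2 14/5 2 2 S
7 8/13 40/49 20/49 652/637 2 1 E
final 3 1 N

n=0: pose=(3,1,N); sL=5/4, sR=1/2; mL=1/4, mR=3/2; mL+mR=7/4 → advance +1; mR−mL=5/4 → turn +1·90°
n=1: pose=(3,2,W); sL=40/17, sR=40/41; mL=20/41, mR=1980/697; mL+mR=2320/697 → advance +1; mR−mL=40/17 → turn +1·90°
n=2: pose=(2,2,S); sL=4/5, sR=4; mL=2, mR=14/5; mL+mR=24/5 → advance +1; mR−mL=4/5 → turn +1·90°
n=3: pose=(2,1,E); sL=8/13, sR=40/49; mL=20/49, mR=652/637; mL+mR=912/637 → advance +1; mR−mL=8/13 → turn +1·90°
n=4: pose=(3,1,N); sL=5/4, sR=1/2; mL=1/4, mR=3/2; mL+mR=7/4 → advance +1; mR−mL=5/4 → turn +1·90°
n=5: pose=(3,2,W); sL=40/17, sR=40/41; mL=20/41, mR=1980/697; mL+mR=2320/697 → advance +1; mR−mL=40/17 → turn +1·90°
n=6: pose=(2,2,S); sL=4/5, sR=4; mL=2, mR=14/5; mL+mR=24/5 → advance +1; mR−mL=4/5 → turn +1·90°
n=7: pose=(2,1,E); sL=8/13, sR=40/49; mL=20/49, mR=652/637; mL+mR=912/637 → advance +1; mR−mL=8/13 → turn +1·90°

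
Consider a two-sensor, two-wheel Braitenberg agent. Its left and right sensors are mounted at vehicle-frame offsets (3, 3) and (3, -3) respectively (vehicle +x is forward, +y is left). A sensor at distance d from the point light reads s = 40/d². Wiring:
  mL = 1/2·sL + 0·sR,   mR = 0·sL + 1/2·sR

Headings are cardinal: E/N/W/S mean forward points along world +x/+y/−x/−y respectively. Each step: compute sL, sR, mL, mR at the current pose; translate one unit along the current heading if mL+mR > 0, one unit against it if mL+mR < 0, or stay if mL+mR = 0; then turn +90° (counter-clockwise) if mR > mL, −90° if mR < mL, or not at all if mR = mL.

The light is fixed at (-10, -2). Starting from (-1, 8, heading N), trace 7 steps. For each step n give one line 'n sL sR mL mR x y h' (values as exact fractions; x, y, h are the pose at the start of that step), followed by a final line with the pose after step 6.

0 8/41 40/313 4/41 20/313 -1 8 N
1 2/17 5/26 1/17 5/52 -1 9 E
2 8/49 8/73 4/49 4/73 0 9 N
3 20/197 4/25 10/197 2/25 0 10 E
4 40/289 40/421 20/289 20/421 1 10 N
5 10/113 5/37 5/113 5/74 1 11 E
6 40/337 40/481 20/337 20/481 2 11 N
final 2 12 E

n=0: pose=(-1,8,N); sL=8/41, sR=40/313; mL=4/41, mR=20/313; mL+mR=2072/12833 → advance +1; mR−mL=-432/12833 → turn -1·90°
n=1: pose=(-1,9,E); sL=2/17, sR=5/26; mL=1/17, mR=5/52; mL+mR=137/884 → advance +1; mR−mL=33/884 → turn +1·90°
n=2: pose=(0,9,N); sL=8/49, sR=8/73; mL=4/49, mR=4/73; mL+mR=488/3577 → advance +1; mR−mL=-96/3577 → turn -1·90°
n=3: pose=(0,10,E); sL=20/197, sR=4/25; mL=10/197, mR=2/25; mL+mR=644/4925 → advance +1; mR−mL=144/4925 → turn +1·90°
n=4: pose=(1,10,N); sL=40/289, sR=40/421; mL=20/289, mR=20/421; mL+mR=14200/121669 → advance +1; mR−mL=-2640/121669 → turn -1·90°
n=5: pose=(1,11,E); sL=10/113, sR=5/37; mL=5/113, mR=5/74; mL+mR=935/8362 → advance +1; mR−mL=195/8362 → turn +1·90°
n=6: pose=(2,11,N); sL=40/337, sR=40/481; mL=20/337, mR=20/481; mL+mR=16360/162097 → advance +1; mR−mL=-2880/162097 → turn -1·90°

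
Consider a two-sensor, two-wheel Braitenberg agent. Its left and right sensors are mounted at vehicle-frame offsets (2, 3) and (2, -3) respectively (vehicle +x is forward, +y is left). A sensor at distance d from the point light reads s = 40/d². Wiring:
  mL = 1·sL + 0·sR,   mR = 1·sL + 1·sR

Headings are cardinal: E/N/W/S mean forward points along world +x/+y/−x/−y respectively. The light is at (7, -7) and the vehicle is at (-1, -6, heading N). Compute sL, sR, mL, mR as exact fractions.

left sensor world pos  = (-4, -4); dL² = 130
right sensor world pos = (2, -4); dR² = 34
sL = 40/130 = 4/13
sR = 40/34 = 20/17
mL = 1·sL + 0·sR = 4/13
mR = 1·sL + 1·sR = 328/221

4/13 20/17 4/13 328/221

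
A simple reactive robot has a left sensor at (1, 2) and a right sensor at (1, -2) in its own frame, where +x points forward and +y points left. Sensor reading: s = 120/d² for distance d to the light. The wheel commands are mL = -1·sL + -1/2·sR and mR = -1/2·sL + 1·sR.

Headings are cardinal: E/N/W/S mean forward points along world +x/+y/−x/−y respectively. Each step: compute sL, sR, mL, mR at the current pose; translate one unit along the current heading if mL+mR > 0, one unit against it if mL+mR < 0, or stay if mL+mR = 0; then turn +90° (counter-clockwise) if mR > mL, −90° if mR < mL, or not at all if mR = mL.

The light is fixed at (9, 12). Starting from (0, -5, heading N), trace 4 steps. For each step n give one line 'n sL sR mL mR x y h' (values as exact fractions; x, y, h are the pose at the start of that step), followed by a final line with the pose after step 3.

0 120/377 24/61 -11844/22997 5388/22997 0 -5 N
1 6/25 30/89 -909/2225 483/2225 0 -6 W
2 120/397 120/461 -79140/183017 19980/183017 1 -6 S
3 60/137 12/41 -3282/5617 414/5617 1 -5 E
final 0 -5 N

n=0: pose=(0,-5,N); sL=120/377, sR=24/61; mL=-11844/22997, mR=5388/22997; mL+mR=-6456/22997 → advance -1; mR−mL=17232/22997 → turn +1·90°
n=1: pose=(0,-6,W); sL=6/25, sR=30/89; mL=-909/2225, mR=483/2225; mL+mR=-426/2225 → advance -1; mR−mL=1392/2225 → turn +1·90°
n=2: pose=(1,-6,S); sL=120/397, sR=120/461; mL=-79140/183017, mR=19980/183017; mL+mR=-59160/183017 → advance -1; mR−mL=99120/183017 → turn +1·90°
n=3: pose=(1,-5,E); sL=60/137, sR=12/41; mL=-3282/5617, mR=414/5617; mL+mR=-2868/5617 → advance -1; mR−mL=3696/5617 → turn +1·90°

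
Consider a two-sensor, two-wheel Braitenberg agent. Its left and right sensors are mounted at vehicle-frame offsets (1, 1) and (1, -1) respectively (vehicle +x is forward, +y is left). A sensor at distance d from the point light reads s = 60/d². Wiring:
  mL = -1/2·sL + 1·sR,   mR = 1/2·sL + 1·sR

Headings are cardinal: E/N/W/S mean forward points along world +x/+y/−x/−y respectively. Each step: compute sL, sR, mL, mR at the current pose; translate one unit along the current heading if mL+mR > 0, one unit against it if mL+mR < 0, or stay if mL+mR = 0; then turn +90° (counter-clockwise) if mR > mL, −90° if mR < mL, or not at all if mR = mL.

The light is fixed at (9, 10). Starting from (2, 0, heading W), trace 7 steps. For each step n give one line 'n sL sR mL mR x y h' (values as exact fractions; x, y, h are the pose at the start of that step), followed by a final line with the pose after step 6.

0 12/37 12/29 270/1073 618/1073 2 0 W
1 6/17 30/101 207/1717 813/1717 1 0 S
2 60/149 60/193 3150/28757 14730/28757 1 -1 E
3 15/41 15/34 180/697 435/697 2 -1 N
4 12/37 12/29 270/1073 618/1073 2 0 W
5 6/17 30/101 207/1717 813/1717 1 0 S
6 60/149 60/193 3150/28757 14730/28757 1 -1 E
final 2 -1 N

n=0: pose=(2,0,W); sL=12/37, sR=12/29; mL=270/1073, mR=618/1073; mL+mR=24/29 → advance +1; mR−mL=12/37 → turn +1·90°
n=1: pose=(1,0,S); sL=6/17, sR=30/101; mL=207/1717, mR=813/1717; mL+mR=60/101 → advance +1; mR−mL=6/17 → turn +1·90°
n=2: pose=(1,-1,E); sL=60/149, sR=60/193; mL=3150/28757, mR=14730/28757; mL+mR=120/193 → advance +1; mR−mL=60/149 → turn +1·90°
n=3: pose=(2,-1,N); sL=15/41, sR=15/34; mL=180/697, mR=435/697; mL+mR=15/17 → advance +1; mR−mL=15/41 → turn +1·90°
n=4: pose=(2,0,W); sL=12/37, sR=12/29; mL=270/1073, mR=618/1073; mL+mR=24/29 → advance +1; mR−mL=12/37 → turn +1·90°
n=5: pose=(1,0,S); sL=6/17, sR=30/101; mL=207/1717, mR=813/1717; mL+mR=60/101 → advance +1; mR−mL=6/17 → turn +1·90°
n=6: pose=(1,-1,E); sL=60/149, sR=60/193; mL=3150/28757, mR=14730/28757; mL+mR=120/193 → advance +1; mR−mL=60/149 → turn +1·90°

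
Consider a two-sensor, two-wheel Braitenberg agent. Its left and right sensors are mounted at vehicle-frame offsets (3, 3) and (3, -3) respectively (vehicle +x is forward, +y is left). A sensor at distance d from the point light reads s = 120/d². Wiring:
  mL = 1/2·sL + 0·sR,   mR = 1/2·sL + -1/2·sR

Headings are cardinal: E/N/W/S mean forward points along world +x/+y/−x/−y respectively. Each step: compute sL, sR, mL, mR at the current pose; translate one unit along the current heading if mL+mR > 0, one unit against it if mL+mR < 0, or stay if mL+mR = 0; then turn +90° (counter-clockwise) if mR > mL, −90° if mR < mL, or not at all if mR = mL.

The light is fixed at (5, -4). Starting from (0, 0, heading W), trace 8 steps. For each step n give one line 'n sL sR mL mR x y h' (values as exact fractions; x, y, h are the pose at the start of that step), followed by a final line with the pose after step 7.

n=0: pose=(0,0,W); sL=24/13, sR=120/113; mL=12/13, mR=576/1469; mL+mR=1932/1469 → advance +1; mR−mL=-60/113 → turn -1·90°
n=1: pose=(-1,0,N); sL=12/13, sR=60/29; mL=6/13, mR=-216/377; mL+mR=-42/377 → advance -1; mR−mL=-30/29 → turn -1·90°
n=2: pose=(-1,-1,E); sL=8/3, sR=40/3; mL=4/3, mR=-16/3; mL+mR=-4 → advance -1; mR−mL=-20/3 → turn -1·90°
n=3: pose=(-2,-1,S); sL=15/2, sR=6/5; mL=15/4, mR=63/20; mL+mR=69/10 → advance +1; mR−mL=-3/5 → turn -1·90°
n=4: pose=(-2,-2,W); sL=120/101, sR=24/25; mL=60/101, mR=288/2525; mL+mR=1788/2525 → advance +1; mR−mL=-12/25 → turn -1·90°
n=5: pose=(-3,-2,N); sL=60/73, sR=12/5; mL=30/73, mR=-288/365; mL+mR=-138/365 → advance -1; mR−mL=-6/5 → turn -1·90°
n=6: pose=(-3,-3,E); sL=120/41, sR=120/29; mL=60/41, mR=-720/1189; mL+mR=1020/1189 → advance +1; mR−mL=-60/29 → turn -1·90°
n=7: pose=(-2,-3,S); sL=6, sR=15/13; mL=3, mR=63/26; mL+mR=141/26 → advance +1; mR−mL=-15/26 → turn -1·90°

0 24/13 120/113 12/13 576/1469 0 0 W
1 12/13 60/29 6/13 -216/377 -1 0 N
2 8/3 40/3 4/3 -16/3 -1 -1 E
3 15/2 6/5 15/4 63/20 -2 -1 S
4 120/101 24/25 60/101 288/2525 -2 -2 W
5 60/73 12/5 30/73 -288/365 -3 -2 N
6 120/41 120/29 60/41 -720/1189 -3 -3 E
7 6 15/13 3 63/26 -2 -3 S
final -2 -4 W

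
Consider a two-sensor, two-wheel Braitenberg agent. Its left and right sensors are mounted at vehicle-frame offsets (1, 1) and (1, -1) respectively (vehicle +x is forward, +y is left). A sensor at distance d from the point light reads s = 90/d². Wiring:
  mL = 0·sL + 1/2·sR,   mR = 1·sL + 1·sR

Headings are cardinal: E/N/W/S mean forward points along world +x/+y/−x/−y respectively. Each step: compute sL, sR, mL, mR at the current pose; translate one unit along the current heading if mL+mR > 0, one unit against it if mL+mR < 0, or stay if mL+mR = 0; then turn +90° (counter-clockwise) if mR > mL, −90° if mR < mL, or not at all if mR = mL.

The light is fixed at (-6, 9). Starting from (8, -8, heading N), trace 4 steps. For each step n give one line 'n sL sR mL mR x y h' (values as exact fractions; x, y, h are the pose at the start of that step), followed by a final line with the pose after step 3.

n=0: pose=(8,-8,N); sL=18/85, sR=90/481; mL=45/481, mR=16308/40885; mL+mR=20133/40885 → advance +1; mR−mL=12483/40885 → turn +1·90°
n=1: pose=(8,-7,W); sL=45/229, sR=45/197; mL=45/394, mR=19170/45113; mL+mR=48645/90226 → advance +1; mR−mL=28035/90226 → turn +1·90°
n=2: pose=(7,-7,S); sL=18/97, sR=90/433; mL=45/433, mR=16524/42001; mL+mR=20889/42001 → advance +1; mR−mL=12159/42001 → turn +1·90°
n=3: pose=(7,-8,E); sL=45/226, sR=9/52; mL=9/104, mR=2187/5876; mL+mR=5391/11752 → advance +1; mR−mL=3357/11752 → turn +1·90°

0 18/85 90/481 45/481 16308/40885 8 -8 N
1 45/229 45/197 45/394 19170/45113 8 -7 W
2 18/97 90/433 45/433 16524/42001 7 -7 S
3 45/226 9/52 9/104 2187/5876 7 -8 E
final 8 -8 N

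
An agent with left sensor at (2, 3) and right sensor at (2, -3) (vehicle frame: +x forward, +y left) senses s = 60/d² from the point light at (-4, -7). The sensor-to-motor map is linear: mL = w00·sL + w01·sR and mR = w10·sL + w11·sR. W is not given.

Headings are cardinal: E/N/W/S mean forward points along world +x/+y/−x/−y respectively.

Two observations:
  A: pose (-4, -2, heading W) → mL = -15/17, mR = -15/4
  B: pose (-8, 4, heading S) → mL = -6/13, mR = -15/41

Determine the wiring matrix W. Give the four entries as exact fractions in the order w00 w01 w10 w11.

0 -1 -1/2 0

obs A: pose=(-4,-2,W) → sL=15/2, sR=15/17, mL=-15/17, mR=-15/4
obs B: pose=(-8,4,S) → sL=30/41, sR=6/13, mL=-6/13, mR=-15/41
sensor matrix S = [[15/2, 15/17], [30/41, 6/13]]; det S = 25515/9061
solve [mL_A; mL_B] = S·[w00; w01] and [mR_A; mR_B] = S·[w10; w11]:
  w00 = 0, w01 = -1, w10 = -1/2, w11 = 0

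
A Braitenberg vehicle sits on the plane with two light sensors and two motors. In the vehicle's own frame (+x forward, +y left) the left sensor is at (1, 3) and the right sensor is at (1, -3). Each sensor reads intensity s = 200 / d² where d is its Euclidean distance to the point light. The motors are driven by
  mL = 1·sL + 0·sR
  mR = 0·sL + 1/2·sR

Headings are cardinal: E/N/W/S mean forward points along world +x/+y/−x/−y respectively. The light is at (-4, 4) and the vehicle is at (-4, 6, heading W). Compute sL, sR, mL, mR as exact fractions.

left sensor world pos  = (-5, 3); dL² = 2
right sensor world pos = (-5, 9); dR² = 26
sL = 200/2 = 100
sR = 200/26 = 100/13
mL = 1·sL + 0·sR = 100
mR = 0·sL + 1/2·sR = 50/13

100 100/13 100 50/13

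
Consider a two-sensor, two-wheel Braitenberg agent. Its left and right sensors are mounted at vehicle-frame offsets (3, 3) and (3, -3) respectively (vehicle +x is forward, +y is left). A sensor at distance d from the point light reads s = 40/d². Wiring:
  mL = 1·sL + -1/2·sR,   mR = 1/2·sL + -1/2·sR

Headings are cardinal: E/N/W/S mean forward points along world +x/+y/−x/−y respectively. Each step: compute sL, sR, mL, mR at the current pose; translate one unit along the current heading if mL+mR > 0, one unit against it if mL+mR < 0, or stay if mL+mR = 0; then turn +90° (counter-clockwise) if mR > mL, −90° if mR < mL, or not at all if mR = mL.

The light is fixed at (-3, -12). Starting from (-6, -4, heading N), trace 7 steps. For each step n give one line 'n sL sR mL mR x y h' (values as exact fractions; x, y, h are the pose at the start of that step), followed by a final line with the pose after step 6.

n=0: pose=(-6,-4,N); sL=40/157, sR=40/121; mL=1700/18997, mR=-720/18997; mL+mR=980/18997 → advance +1; mR−mL=-20/157 → turn -1·90°
n=1: pose=(-6,-3,E); sL=5/18, sR=10/9; mL=-5/18, mR=-5/12; mL+mR=-25/36 → advance -1; mR−mL=-5/36 → turn -1·90°
n=2: pose=(-7,-3,S); sL=40/37, sR=8/17; mL=532/629, mR=192/629; mL+mR=724/629 → advance +1; mR−mL=-20/37 → turn -1·90°
n=3: pose=(-7,-4,W); sL=20/37, sR=4/17; mL=266/629, mR=96/629; mL+mR=362/629 → advance +1; mR−mL=-10/37 → turn -1·90°
n=4: pose=(-8,-4,N); sL=8/37, sR=8/25; mL=52/925, mR=-48/925; mL+mR=4/925 → advance +1; mR−mL=-4/37 → turn -1·90°
n=5: pose=(-8,-3,E); sL=10/37, sR=1; mL=-17/74, mR=-27/74; mL+mR=-22/37 → advance -1; mR−mL=-5/37 → turn -1·90°
n=6: pose=(-9,-3,S); sL=8/9, sR=40/117; mL=28/39, mR=32/117; mL+mR=116/117 → advance +1; mR−mL=-4/9 → turn -1·90°

0 40/157 40/121 1700/18997 -720/18997 -6 -4 N
1 5/18 10/9 -5/18 -5/12 -6 -3 E
2 40/37 8/17 532/629 192/629 -7 -3 S
3 20/37 4/17 266/629 96/629 -7 -4 W
4 8/37 8/25 52/925 -48/925 -8 -4 N
5 10/37 1 -17/74 -27/74 -8 -3 E
6 8/9 40/117 28/39 32/117 -9 -3 S
final -9 -4 W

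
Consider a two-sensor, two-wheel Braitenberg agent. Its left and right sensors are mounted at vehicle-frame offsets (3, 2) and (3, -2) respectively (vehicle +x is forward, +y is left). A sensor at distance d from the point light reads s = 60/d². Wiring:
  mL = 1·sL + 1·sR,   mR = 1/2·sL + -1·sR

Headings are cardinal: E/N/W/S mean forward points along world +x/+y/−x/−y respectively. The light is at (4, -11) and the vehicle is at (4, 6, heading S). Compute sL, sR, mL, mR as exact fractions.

left sensor world pos  = (6, 3); dL² = 200
right sensor world pos = (2, 3); dR² = 200
sL = 60/200 = 3/10
sR = 60/200 = 3/10
mL = 1·sL + 1·sR = 3/5
mR = 1/2·sL + -1·sR = -3/20

3/10 3/10 3/5 -3/20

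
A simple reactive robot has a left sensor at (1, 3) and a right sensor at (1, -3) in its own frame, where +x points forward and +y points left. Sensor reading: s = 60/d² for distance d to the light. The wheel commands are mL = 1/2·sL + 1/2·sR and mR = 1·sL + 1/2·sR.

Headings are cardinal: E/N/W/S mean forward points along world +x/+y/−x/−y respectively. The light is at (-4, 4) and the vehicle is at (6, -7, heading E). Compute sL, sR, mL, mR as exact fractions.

12/37 60/317 3012/11729 4914/11729

left sensor world pos  = (7, -4); dL² = 185
right sensor world pos = (7, -10); dR² = 317
sL = 60/185 = 12/37
sR = 60/317 = 60/317
mL = 1/2·sL + 1/2·sR = 3012/11729
mR = 1·sL + 1/2·sR = 4914/11729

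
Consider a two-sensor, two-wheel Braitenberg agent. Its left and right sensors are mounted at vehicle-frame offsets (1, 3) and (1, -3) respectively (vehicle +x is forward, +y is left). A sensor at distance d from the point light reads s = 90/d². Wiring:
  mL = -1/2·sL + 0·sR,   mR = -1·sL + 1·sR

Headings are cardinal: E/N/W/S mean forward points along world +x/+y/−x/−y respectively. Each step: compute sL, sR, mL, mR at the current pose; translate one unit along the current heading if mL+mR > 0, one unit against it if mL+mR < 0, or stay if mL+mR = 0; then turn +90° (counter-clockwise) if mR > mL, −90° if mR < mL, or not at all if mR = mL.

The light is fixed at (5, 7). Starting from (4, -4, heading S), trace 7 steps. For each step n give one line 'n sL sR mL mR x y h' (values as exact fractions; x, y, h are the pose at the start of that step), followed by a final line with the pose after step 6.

n=0: pose=(4,-4,S); sL=45/74, sR=9/16; mL=-45/148, mR=-27/592; mL+mR=-207/592 → advance -1; mR−mL=153/592 → turn +1·90°
n=1: pose=(4,-3,E); sL=90/49, sR=90/169; mL=-45/49, mR=-10800/8281; mL+mR=-18405/8281 → advance -1; mR−mL=-3195/8281 → turn -1·90°
n=2: pose=(3,-3,S); sL=45/61, sR=45/73; mL=-45/122, mR=-540/4453; mL+mR=-4365/8906 → advance -1; mR−mL=2205/8906 → turn +1·90°
n=3: pose=(3,-2,E); sL=90/37, sR=18/29; mL=-45/37, mR=-1944/1073; mL+mR=-3249/1073 → advance -1; mR−mL=-639/1073 → turn -1·90°
n=4: pose=(2,-2,S); sL=9/10, sR=45/68; mL=-9/20, mR=-81/340; mL+mR=-117/170 → advance -1; mR−mL=18/85 → turn +1·90°
n=5: pose=(2,-1,E); sL=90/29, sR=18/25; mL=-45/29, mR=-1728/725; mL+mR=-2853/725 → advance -1; mR−mL=-603/725 → turn -1·90°
n=6: pose=(1,-1,S); sL=45/41, sR=9/13; mL=-45/82, mR=-216/533; mL+mR=-1017/1066 → advance -1; mR−mL=153/1066 → turn +1·90°

0 45/74 9/16 -45/148 -27/592 4 -4 S
1 90/49 90/169 -45/49 -10800/8281 4 -3 E
2 45/61 45/73 -45/122 -540/4453 3 -3 S
3 90/37 18/29 -45/37 -1944/1073 3 -2 E
4 9/10 45/68 -9/20 -81/340 2 -2 S
5 90/29 18/25 -45/29 -1728/725 2 -1 E
6 45/41 9/13 -45/82 -216/533 1 -1 S
final 1 0 E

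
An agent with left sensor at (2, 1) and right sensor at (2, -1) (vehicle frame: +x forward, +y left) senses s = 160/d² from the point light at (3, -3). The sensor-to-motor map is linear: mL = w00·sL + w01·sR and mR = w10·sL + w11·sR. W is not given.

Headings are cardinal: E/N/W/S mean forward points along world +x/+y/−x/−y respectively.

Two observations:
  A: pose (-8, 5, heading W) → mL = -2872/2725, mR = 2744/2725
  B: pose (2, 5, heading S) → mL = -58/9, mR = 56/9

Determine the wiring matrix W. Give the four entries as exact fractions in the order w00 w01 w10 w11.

-1 -1/2 1/2 1

obs A: pose=(-8,5,W) → sL=80/109, sR=16/25, mL=-2872/2725, mR=2744/2725
obs B: pose=(2,5,S) → sL=40/9, sR=4, mL=-58/9, mR=56/9
sensor matrix S = [[80/109, 16/25], [40/9, 4]]; det S = 448/4905
solve [mL_A; mL_B] = S·[w00; w01] and [mR_A; mR_B] = S·[w10; w11]:
  w00 = -1, w01 = -1/2, w10 = 1/2, w11 = 1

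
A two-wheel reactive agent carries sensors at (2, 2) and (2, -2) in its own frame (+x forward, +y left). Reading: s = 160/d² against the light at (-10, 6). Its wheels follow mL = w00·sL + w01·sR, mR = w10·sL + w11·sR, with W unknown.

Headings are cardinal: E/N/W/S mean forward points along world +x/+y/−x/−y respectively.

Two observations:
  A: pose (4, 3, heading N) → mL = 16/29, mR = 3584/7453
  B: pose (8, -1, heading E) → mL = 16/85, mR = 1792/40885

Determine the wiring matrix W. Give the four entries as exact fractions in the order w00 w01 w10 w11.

1/2 0 1 -1

obs A: pose=(4,3,N) → sL=32/29, sR=160/257, mL=16/29, mR=3584/7453
obs B: pose=(8,-1,E) → sL=32/85, sR=160/481, mL=16/85, mR=1792/40885
sensor matrix S = [[32/29, 160/257], [32/85, 160/481]]; det S = 8085504/60943181
solve [mL_A; mL_B] = S·[w00; w01] and [mR_A; mR_B] = S·[w10; w11]:
  w00 = 1/2, w01 = 0, w10 = 1, w11 = -1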